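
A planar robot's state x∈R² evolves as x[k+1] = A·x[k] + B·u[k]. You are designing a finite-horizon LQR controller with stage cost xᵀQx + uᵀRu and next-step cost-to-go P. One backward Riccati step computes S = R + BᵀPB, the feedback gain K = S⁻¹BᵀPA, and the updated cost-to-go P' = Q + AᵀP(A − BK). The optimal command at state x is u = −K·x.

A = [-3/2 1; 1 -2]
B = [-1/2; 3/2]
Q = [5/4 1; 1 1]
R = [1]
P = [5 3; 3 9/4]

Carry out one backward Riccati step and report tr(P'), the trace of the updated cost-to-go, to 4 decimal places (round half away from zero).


BᵀP = [2.0000 1.8750]
S = R + BᵀPB = [1] + [1.8125] = [2.8125]
BᵀPA = [-1.1250 -1.7500]
K = S⁻¹·BᵀPA = [-0.4000 -0.6222]
A−BK = [-1.7000 0.6889; 1.6000 -1.0667]
AᵀP(A−BK) = [4.0500 -0.7000; -0.7000 0.9111]
P' = Q + AᵀP(A−BK) = [5.3000 0.3000; 0.3000 1.9111]
tr(P') = 7.2111

7.2111


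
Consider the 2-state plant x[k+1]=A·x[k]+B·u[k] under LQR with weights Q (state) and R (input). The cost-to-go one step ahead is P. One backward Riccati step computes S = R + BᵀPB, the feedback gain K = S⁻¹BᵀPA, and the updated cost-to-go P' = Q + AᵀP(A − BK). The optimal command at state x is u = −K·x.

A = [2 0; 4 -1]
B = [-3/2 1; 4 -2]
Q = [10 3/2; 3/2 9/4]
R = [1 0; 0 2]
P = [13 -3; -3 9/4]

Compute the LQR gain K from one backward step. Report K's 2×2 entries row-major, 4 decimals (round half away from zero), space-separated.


BᵀP = [-31.5000 13.5000; 19.0000 -7.5000]
S = R + BᵀPB = [1 0; 0 2] + [101.2500 -58.5000; -58.5000 34.0000] = [102.2500 -58.5000; -58.5000 36.0000]
BᵀPA = [-9.0000 -13.5000; 8.0000 7.5000]
K = S⁻¹·BᵀPA = [0.5565 -0.1826; 1.1266 -0.0884]
A−BK = [1.7082 -0.1855; 4.0271 -0.4464]
AᵀP(A−BK) = [35.9961 -3.9362; -3.9362 0.4478]
P' = Q + AᵀP(A−BK) = [45.9961 -2.4362; -2.4362 2.6978]
tr(P') = 48.6940

0.5565 -0.1826 1.1266 -0.0884


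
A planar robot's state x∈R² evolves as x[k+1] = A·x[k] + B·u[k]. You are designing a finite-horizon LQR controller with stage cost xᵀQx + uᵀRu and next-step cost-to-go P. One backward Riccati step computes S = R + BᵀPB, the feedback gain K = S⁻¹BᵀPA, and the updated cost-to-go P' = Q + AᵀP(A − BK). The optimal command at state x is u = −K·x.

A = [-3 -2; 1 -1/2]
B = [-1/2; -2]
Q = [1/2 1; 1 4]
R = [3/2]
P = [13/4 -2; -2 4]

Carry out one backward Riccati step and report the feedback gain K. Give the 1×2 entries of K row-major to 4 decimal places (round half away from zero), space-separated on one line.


BᵀP = [2.3750 -7.0000]
S = R + BᵀPB = [3/2] + [12.8125] = [14.3125]
BᵀPA = [-14.1250 -1.2500]
K = S⁻¹·BᵀPA = [-0.9869 -0.0873]
A−BK = [-3.4934 -2.0437; -0.9738 -0.6747]
AᵀP(A−BK) = [31.3100 17.2664; 17.2664 9.8908]
P' = Q + AᵀP(A−BK) = [31.8100 18.2664; 18.2664 13.8908]
tr(P') = 45.7009

-0.9869 -0.0873


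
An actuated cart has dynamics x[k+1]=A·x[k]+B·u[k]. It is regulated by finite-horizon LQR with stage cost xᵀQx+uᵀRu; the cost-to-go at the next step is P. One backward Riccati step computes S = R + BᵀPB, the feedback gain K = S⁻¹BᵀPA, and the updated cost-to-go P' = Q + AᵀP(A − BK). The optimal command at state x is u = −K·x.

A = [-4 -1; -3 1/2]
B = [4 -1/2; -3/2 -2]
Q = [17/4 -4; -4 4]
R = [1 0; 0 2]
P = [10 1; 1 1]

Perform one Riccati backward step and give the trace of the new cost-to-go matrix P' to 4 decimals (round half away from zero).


14.9164

BᵀP = [38.5000 2.5000; -7.0000 -2.5000]
S = R + BᵀPB = [1 0; 0 2] + [150.2500 -24.2500; -24.2500 8.5000] = [151.2500 -24.2500; -24.2500 10.5000]
BᵀPA = [-161.5000 -37.2500; 35.5000 5.7500]
K = S⁻¹·BᵀPA = [-0.8348 -0.2517; 1.4529 -0.0336]
A−BK = [0.0657 -0.0101; -1.3464 0.0552]
AᵀP(A−BK) = [6.5978 0.0486; 0.0486 0.0686]
P' = Q + AᵀP(A−BK) = [10.8478 -3.9514; -3.9514 4.0686]
tr(P') = 14.9164


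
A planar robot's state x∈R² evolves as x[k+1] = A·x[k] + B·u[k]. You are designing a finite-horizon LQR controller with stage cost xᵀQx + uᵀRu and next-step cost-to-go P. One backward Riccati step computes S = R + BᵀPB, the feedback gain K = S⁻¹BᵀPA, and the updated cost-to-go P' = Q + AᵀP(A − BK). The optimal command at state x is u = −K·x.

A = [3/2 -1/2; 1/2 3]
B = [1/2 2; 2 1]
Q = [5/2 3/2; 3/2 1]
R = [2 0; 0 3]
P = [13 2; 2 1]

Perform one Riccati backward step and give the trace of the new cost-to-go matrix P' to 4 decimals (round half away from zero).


8.5384

BᵀP = [10.5000 3.0000; 28.0000 5.0000]
S = R + BᵀPB = [2 0; 0 3] + [11.2500 24.0000; 24.0000 61.0000] = [13.2500 24.0000; 24.0000 64.0000]
BᵀPA = [17.2500 3.7500; 44.5000 1.0000]
K = S⁻¹·BᵀPA = [0.1324 0.7941; 0.6457 -0.2822]
A−BK = [0.1425 -0.3327; -0.4104 1.6939]
AᵀP(A−BK) = [1.4841 -0.8920; -0.8920 3.5542]
P' = Q + AᵀP(A−BK) = [3.9841 0.6080; 0.6080 4.5542]
tr(P') = 8.5384


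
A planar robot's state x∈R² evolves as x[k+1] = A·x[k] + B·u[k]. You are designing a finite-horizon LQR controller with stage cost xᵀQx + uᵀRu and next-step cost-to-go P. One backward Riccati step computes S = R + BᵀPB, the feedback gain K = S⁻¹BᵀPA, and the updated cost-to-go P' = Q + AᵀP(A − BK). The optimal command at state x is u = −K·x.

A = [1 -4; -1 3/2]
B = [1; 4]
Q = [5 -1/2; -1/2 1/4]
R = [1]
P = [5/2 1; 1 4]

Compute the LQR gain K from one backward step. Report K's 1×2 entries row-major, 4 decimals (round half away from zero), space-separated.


-0.1391 -0.0066

BᵀP = [6.5000 17.0000]
S = R + BᵀPB = [1] + [74.5000] = [75.5000]
BᵀPA = [-10.5000 -0.5000]
K = S⁻¹·BᵀPA = [-0.1391 -0.0066]
A−BK = [1.1391 -3.9934; -0.4437 1.5265]
AᵀP(A−BK) = [3.0397 -10.5695; -10.5695 36.9967]
P' = Q + AᵀP(A−BK) = [8.0397 -11.0695; -11.0695 37.2467]
tr(P') = 45.2864


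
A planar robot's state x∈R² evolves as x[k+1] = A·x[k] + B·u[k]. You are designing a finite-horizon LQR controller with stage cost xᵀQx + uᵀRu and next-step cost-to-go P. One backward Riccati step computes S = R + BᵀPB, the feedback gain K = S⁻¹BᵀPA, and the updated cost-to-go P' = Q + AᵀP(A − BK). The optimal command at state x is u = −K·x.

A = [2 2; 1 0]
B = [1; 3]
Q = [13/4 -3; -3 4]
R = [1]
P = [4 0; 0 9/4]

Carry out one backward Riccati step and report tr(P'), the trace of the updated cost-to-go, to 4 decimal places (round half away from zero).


BᵀP = [4.0000 6.7500]
S = R + BᵀPB = [1] + [24.2500] = [25.2500]
BᵀPA = [14.7500 8.0000]
K = S⁻¹·BᵀPA = [0.5842 0.3168]
A−BK = [1.4158 1.6832; -0.7525 -0.9505]
AᵀP(A−BK) = [9.6337 11.3267; 11.3267 13.4653]
P' = Q + AᵀP(A−BK) = [12.8837 8.3267; 8.3267 17.4653]
tr(P') = 30.3490

30.3490


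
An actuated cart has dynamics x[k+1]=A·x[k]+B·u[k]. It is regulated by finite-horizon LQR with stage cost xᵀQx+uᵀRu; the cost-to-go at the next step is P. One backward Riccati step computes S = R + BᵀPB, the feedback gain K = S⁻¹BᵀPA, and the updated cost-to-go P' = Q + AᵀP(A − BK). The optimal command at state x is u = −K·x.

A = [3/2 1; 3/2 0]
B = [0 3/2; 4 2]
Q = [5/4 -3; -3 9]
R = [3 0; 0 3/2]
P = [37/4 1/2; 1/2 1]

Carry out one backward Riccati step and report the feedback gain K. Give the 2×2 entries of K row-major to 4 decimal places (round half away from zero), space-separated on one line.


-0.0619 -0.2409 0.9252 0.5978

BᵀP = [2.0000 4.0000; 14.8750 2.7500]
S = R + BᵀPB = [3 0; 0 3/2] + [16.0000 11.0000; 11.0000 27.8125] = [19.0000 11.0000; 11.0000 29.3125]
BᵀPA = [9.0000 2.0000; 26.4375 14.8750]
K = S⁻¹·BᵀPA = [-0.0619 -0.2409; 0.9252 0.5978]
A−BK = [0.1123 0.1032; -0.1026 -0.2323]
AᵀP(A−BK) = [1.4110 0.9871; 0.9871 0.8387]
P' = Q + AᵀP(A−BK) = [2.6610 -2.0129; -2.0129 9.8387]
tr(P') = 12.4997


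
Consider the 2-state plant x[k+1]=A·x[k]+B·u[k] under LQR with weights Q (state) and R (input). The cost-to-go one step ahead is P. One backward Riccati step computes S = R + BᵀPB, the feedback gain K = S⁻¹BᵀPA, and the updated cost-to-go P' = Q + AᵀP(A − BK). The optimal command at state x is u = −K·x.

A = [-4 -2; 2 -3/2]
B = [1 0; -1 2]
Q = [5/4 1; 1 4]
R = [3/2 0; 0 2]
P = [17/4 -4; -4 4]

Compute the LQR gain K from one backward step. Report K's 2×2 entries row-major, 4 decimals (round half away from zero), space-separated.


BᵀP = [8.2500 -8.0000; -8.0000 8.0000]
S = R + BᵀPB = [3/2 0; 0 2] + [16.2500 -16.0000; -16.0000 16.0000] = [17.7500 -16.0000; -16.0000 18.0000]
BᵀPA = [-49.0000 -4.5000; 48.0000 4.0000]
K = S⁻¹·BᵀPA = [-1.7953 -0.2677; 1.0709 -0.0157]
A−BK = [-2.2047 -1.7323; -1.9370 -1.7362]
AᵀP(A−BK) = [8.6299 1.6378; 1.6378 0.8583]
P' = Q + AᵀP(A−BK) = [9.8799 2.6378; 2.6378 4.8583]
tr(P') = 14.7382

-1.7953 -0.2677 1.0709 -0.0157


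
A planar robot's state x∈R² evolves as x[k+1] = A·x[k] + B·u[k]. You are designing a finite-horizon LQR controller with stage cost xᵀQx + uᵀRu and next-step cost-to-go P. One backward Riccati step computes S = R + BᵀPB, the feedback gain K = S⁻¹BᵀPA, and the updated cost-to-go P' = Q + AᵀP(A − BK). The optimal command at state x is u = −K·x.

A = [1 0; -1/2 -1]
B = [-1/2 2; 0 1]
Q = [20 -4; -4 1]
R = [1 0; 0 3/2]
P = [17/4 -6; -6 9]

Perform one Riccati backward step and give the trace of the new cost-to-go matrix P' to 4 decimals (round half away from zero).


30.0704

BᵀP = [-2.1250 3.0000; 2.5000 -3.0000]
S = R + BᵀPB = [1 0; 0 3/2] + [1.0625 -1.2500; -1.2500 2.0000] = [2.0625 -1.2500; -1.2500 3.5000]
BᵀPA = [-3.6250 -3.0000; 4.0000 3.0000]
K = S⁻¹·BᵀPA = [-1.3591 -1.1934; 0.6575 0.4309]
A−BK = [-0.9945 -1.4586; -1.1575 -1.4309]
AᵀP(A−BK) = [4.9434 4.4503; 4.4503 4.1271]
P' = Q + AᵀP(A−BK) = [24.9434 0.4503; 0.4503 5.1271]
tr(P') = 30.0704


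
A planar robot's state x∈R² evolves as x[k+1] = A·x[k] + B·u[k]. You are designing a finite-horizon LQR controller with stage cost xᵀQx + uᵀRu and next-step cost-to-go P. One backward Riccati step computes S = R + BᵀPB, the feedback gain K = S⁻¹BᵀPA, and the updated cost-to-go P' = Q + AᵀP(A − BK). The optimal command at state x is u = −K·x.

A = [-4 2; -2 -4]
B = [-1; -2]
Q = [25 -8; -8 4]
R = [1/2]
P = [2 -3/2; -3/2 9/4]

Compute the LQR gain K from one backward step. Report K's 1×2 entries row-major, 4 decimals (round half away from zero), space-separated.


BᵀP = [1.0000 -3.0000]
S = R + BᵀPB = [1/2] + [5.0000] = [5.5000]
BᵀPA = [2.0000 14.0000]
K = S⁻¹·BᵀPA = [0.3636 2.5455]
A−BK = [-3.6364 4.5455; -1.2727 1.0909]
AᵀP(A−BK) = [16.2727 -21.0909; -21.0909 32.3636]
P' = Q + AᵀP(A−BK) = [41.2727 -29.0909; -29.0909 36.3636]
tr(P') = 77.6364

0.3636 2.5455


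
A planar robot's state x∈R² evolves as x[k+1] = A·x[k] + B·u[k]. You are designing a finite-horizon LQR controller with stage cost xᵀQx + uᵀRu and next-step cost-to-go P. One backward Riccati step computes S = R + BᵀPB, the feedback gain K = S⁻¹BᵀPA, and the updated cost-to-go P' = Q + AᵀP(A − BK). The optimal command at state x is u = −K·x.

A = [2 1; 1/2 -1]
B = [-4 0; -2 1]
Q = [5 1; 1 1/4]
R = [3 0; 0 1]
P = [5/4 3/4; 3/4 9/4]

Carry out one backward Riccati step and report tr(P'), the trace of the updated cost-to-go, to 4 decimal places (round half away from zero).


BᵀP = [-6.5000 -7.5000; 0.7500 2.2500]
S = R + BᵀPB = [3 0; 0 1] + [41.0000 -7.5000; -7.5000 2.2500] = [44.0000 -7.5000; -7.5000 3.2500]
BᵀPA = [-16.7500 1.0000; 2.6250 -1.5000]
K = S⁻¹·BᵀPA = [-0.4006 -0.0922; -0.1167 -0.6744]
A−BK = [0.3977 0.6311; -0.1844 -0.5101]
AᵀP(A−BK) = [0.6592 0.4755; 0.4755 1.0807]
P' = Q + AᵀP(A−BK) = [5.6592 1.4755; 1.4755 1.3307]
tr(P') = 6.9899

6.9899


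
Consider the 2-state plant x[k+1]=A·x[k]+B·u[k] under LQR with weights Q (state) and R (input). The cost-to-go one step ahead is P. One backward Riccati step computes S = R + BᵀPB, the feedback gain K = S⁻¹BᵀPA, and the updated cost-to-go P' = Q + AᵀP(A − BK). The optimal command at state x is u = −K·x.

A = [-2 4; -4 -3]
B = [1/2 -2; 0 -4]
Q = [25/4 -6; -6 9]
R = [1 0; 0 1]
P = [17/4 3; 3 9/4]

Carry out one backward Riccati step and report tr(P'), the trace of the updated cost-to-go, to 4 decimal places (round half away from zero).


BᵀP = [2.1250 1.5000; -20.5000 -15.0000]
S = R + BᵀPB = [1 0; 0 1] + [1.0625 -10.2500; -10.2500 101.0000] = [2.0625 -10.2500; -10.2500 102.0000]
BᵀPA = [-10.2500 4.0000; 101.0000 -37.0000]
K = S⁻¹·BᵀPA = [-0.0973 0.2730; 0.9804 -0.3353]
A−BK = [0.0095 3.1929; -0.0783 -4.3412]
AᵀP(A−BK) = [0.9804 -0.3353; -0.3353 2.7515]
P' = Q + AᵀP(A−BK) = [7.2304 -6.3353; -6.3353 11.7515]
tr(P') = 18.9819

18.9819


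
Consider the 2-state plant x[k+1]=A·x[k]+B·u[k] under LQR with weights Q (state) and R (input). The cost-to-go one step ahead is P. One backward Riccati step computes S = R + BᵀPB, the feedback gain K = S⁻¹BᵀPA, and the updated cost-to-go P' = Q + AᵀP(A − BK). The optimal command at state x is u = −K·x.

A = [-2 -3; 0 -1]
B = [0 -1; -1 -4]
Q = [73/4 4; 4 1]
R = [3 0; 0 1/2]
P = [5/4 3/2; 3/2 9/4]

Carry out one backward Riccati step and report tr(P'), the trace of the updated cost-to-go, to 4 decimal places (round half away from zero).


21.6158

BᵀP = [-1.5000 -2.2500; -7.2500 -10.5000]
S = R + BᵀPB = [3 0; 0 1/2] + [2.2500 10.5000; 10.5000 49.2500] = [5.2500 10.5000; 10.5000 49.7500]
BᵀPA = [3.0000 6.7500; 14.5000 32.2500]
K = S⁻¹·BᵀPA = [-0.0199 -0.0186; 0.2957 0.6522]
A−BK = [-1.7043 -2.3478; 1.1627 1.5901]
AᵀP(A−BK) = [0.7727 1.0994; 1.0994 1.5932]
P' = Q + AᵀP(A−BK) = [19.0227 5.0994; 5.0994 2.5932]
tr(P') = 21.6158


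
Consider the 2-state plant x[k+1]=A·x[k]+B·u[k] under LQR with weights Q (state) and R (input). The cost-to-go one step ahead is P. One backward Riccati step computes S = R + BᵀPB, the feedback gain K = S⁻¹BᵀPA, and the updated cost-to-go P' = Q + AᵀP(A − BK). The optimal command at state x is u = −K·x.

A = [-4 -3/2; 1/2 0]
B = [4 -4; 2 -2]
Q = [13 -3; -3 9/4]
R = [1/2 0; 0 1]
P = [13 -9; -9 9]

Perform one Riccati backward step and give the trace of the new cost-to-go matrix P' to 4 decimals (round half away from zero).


55.2749

BᵀP = [34.0000 -18.0000; -34.0000 18.0000]
S = R + BᵀPB = [1/2 0; 0 1] + [100.0000 -100.0000; -100.0000 100.0000] = [100.5000 -100.0000; -100.0000 101.0000]
BᵀPA = [-145.0000 -51.0000; 145.0000 51.0000]
K = S⁻¹·BᵀPA = [-0.9635 -0.3389; 0.4817 0.1694]
A−BK = [1.7807 0.5332; 3.3904 1.0166]
AᵀP(A−BK) = [36.6985 11.0457; 11.0457 3.3264]
P' = Q + AᵀP(A−BK) = [49.6985 8.0457; 8.0457 5.5764]
tr(P') = 55.2749


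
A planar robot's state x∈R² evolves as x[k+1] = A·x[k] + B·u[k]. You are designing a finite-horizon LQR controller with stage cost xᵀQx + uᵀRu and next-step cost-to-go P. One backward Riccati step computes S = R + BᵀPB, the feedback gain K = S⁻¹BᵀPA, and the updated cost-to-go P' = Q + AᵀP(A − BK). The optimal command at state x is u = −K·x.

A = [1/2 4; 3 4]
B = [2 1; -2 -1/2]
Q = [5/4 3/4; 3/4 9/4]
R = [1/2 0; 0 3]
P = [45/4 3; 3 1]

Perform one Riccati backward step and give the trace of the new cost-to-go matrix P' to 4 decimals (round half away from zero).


34.5886

BᵀP = [16.5000 4.0000; 9.7500 2.5000]
S = R + BᵀPB = [1/2 0; 0 3] + [25.0000 14.5000; 14.5000 8.5000] = [25.5000 14.5000; 14.5000 11.5000]
BᵀPA = [20.2500 82.0000; 12.3750 49.0000]
K = S⁻¹·BᵀPA = [0.6438 2.8012; 0.2643 0.7289]
A−BK = [-1.0520 -2.3313; 4.4198 9.9669]
AᵀP(A−BK) = [4.5042 10.7553; 10.7553 26.5843]
P' = Q + AᵀP(A−BK) = [5.7542 11.5053; 11.5053 28.8343]
tr(P') = 34.5886


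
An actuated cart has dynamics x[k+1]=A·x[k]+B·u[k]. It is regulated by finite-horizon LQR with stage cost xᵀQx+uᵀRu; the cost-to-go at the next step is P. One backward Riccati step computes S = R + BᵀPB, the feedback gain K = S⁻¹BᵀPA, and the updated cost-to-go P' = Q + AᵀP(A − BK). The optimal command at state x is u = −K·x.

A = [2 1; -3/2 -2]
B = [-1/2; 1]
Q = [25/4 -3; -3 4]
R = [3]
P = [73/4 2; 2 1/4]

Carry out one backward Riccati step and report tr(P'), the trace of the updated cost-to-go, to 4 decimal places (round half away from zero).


47.9819

BᵀP = [-7.1250 -0.7500]
S = R + BᵀPB = [3] + [2.8125] = [5.8125]
BᵀPA = [-13.1250 -5.6250]
K = S⁻¹·BᵀPA = [-2.2581 -0.9677]
A−BK = [0.8710 0.5161; 0.7581 -1.0323]
AᵀP(A−BK) = [31.9254 13.5484; 13.5484 5.8065]
P' = Q + AᵀP(A−BK) = [38.1754 10.5484; 10.5484 9.8065]
tr(P') = 47.9819


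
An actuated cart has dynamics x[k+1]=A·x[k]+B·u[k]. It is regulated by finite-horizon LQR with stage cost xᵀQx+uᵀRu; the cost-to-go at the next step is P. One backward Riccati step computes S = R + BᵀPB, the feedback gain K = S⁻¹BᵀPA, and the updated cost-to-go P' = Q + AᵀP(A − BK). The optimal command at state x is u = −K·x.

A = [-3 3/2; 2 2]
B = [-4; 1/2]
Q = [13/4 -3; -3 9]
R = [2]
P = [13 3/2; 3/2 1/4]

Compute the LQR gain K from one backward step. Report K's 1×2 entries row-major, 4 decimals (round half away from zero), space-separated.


BᵀP = [-51.2500 -5.8750]
S = R + BᵀPB = [2] + [202.0625] = [204.0625]
BᵀPA = [142.0000 -88.6250]
K = S⁻¹·BᵀPA = [0.6959 -0.4343]
A−BK = [-0.2165 -0.2372; 1.6521 2.2172]
AᵀP(A−BK) = [1.1871 -0.3289; -0.3289 0.7599]
P' = Q + AᵀP(A−BK) = [4.4371 -3.3289; -3.3289 9.7599]
tr(P') = 14.1970

0.6959 -0.4343


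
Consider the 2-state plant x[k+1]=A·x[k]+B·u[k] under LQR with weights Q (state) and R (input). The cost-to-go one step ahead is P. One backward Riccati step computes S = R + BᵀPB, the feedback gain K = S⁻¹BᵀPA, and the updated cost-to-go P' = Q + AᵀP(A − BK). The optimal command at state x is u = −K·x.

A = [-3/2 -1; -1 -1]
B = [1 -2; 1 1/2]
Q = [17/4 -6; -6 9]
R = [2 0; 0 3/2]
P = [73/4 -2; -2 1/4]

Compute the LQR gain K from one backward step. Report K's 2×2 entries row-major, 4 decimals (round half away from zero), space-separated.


-0.2073 -0.1385 0.5754 0.3660

BᵀP = [16.2500 -1.7500; -37.5000 4.1250]
S = R + BᵀPB = [2 0; 0 3/2] + [14.5000 -33.3750; -33.3750 77.0625] = [16.5000 -33.3750; -33.3750 78.5625]
BᵀPA = [-22.6250 -14.5000; 52.1250 33.3750]
K = S⁻¹·BᵀPA = [-0.2073 -0.1385; 0.5754 0.3660]
A−BK = [-0.1419 -0.1295; -1.0804 -1.0445]
AᵀP(A−BK) = [0.6286 0.4145; 0.4145 0.2770]
P' = Q + AᵀP(A−BK) = [4.8786 -5.5855; -5.5855 9.2770]
tr(P') = 14.1557


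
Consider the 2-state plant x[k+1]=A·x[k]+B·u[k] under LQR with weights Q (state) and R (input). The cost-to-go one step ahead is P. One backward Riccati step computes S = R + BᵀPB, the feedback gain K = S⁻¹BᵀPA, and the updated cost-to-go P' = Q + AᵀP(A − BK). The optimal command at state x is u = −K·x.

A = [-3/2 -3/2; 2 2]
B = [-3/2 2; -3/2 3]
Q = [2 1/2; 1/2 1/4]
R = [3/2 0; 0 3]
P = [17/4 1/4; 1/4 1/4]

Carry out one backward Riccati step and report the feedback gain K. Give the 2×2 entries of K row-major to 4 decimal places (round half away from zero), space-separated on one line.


0.5228 0.5228 -0.1244 -0.1244

BᵀP = [-6.7500 -0.7500; 9.2500 1.2500]
S = R + BᵀPB = [3/2 0; 0 3] + [11.2500 -15.7500; -15.7500 22.2500] = [12.7500 -15.7500; -15.7500 25.2500]
BᵀPA = [8.6250 8.6250; -11.3750 -11.3750]
K = S⁻¹·BᵀPA = [0.5228 0.5228; -0.1244 -0.1244]
A−BK = [-0.4670 -0.4670; 3.1574 3.1574]
AᵀP(A−BK) = [3.1383 3.1383; 3.1383 3.1383]
P' = Q + AᵀP(A−BK) = [5.1383 3.6383; 3.6383 3.3883]
tr(P') = 8.5266


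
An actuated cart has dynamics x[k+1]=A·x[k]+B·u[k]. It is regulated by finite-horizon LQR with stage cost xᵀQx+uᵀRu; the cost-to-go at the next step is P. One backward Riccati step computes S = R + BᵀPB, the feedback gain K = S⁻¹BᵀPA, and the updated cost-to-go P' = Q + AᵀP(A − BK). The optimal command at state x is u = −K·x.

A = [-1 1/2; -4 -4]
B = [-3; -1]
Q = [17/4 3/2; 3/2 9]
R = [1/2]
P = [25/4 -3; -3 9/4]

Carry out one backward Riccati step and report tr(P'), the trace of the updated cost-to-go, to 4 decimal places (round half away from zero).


BᵀP = [-15.7500 6.7500]
S = R + BᵀPB = [1/2] + [40.5000] = [41.0000]
BᵀPA = [-11.2500 -34.8750]
K = S⁻¹·BᵀPA = [-0.2744 -0.8506]
A−BK = [-1.8232 -2.0518; -4.2744 -4.8506]
AᵀP(A−BK) = [15.1631 17.3056; 17.3056 19.8975]
P' = Q + AᵀP(A−BK) = [19.4131 18.8056; 18.8056 28.8975]
tr(P') = 48.3106

48.3106


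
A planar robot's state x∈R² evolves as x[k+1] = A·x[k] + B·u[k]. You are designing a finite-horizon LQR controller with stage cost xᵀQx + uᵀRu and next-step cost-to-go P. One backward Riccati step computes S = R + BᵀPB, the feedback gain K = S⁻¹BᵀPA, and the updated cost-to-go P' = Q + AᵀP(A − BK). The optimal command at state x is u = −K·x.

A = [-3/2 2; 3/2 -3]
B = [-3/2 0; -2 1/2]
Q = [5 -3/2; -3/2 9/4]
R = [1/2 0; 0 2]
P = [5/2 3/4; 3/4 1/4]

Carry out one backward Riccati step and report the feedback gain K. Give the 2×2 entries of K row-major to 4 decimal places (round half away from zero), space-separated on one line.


0.4679 -0.4845 0.0025 -0.0090

BᵀP = [-5.2500 -1.6250; 0.3750 0.1250]
S = R + BᵀPB = [1/2 0; 0 2] + [11.1250 -0.8125; -0.8125 0.0625] = [11.6250 -0.8125; -0.8125 2.0625]
BᵀPA = [5.4375 -5.6250; -0.3750 0.3750]
K = S⁻¹·BᵀPA = [0.4679 -0.4845; 0.0025 -0.0090]
A−BK = [-0.7981 1.2732; 2.4346 -3.9645]
AᵀP(A−BK) = [0.2691 -0.3689; -0.3689 0.5281]
P' = Q + AᵀP(A−BK) = [5.2691 -1.8689; -1.8689 2.7781]
tr(P') = 8.0472


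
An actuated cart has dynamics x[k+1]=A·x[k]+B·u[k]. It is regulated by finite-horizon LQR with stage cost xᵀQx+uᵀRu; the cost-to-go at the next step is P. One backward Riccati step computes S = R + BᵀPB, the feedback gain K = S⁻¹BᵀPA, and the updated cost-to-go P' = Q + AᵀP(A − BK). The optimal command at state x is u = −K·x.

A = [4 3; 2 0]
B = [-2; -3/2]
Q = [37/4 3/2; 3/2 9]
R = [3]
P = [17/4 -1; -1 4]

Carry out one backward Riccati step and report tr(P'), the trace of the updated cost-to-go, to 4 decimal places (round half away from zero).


BᵀP = [-7.0000 -4.0000]
S = R + BᵀPB = [3] + [20.0000] = [23.0000]
BᵀPA = [-36.0000 -21.0000]
K = S⁻¹·BᵀPA = [-1.5652 -0.9130]
A−BK = [0.8696 1.1739; -0.3478 -1.3696]
AᵀP(A−BK) = [11.6522 12.1304; 12.1304 19.0761]
P' = Q + AᵀP(A−BK) = [20.9022 13.6304; 13.6304 28.0761]
tr(P') = 48.9783

48.9783


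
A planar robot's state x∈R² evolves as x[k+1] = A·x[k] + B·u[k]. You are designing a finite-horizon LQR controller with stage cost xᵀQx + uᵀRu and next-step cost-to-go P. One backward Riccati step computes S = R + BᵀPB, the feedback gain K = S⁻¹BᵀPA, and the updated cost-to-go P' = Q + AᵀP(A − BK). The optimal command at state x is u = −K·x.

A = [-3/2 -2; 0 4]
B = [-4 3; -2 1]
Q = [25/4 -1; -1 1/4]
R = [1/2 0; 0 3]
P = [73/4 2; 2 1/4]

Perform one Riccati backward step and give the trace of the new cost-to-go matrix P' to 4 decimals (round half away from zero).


7.3201

BᵀP = [-77.0000 -8.5000; 56.7500 6.2500]
S = R + BᵀPB = [1/2 0; 0 3] + [325.0000 -239.5000; -239.5000 176.5000] = [325.5000 -239.5000; -239.5000 179.5000]
BᵀPA = [115.5000 120.0000; -85.1250 -88.5000]
K = S⁻¹·BᵀPA = [0.3232 0.3226; -0.0431 -0.0626]
A−BK = [-0.0782 -0.5218; 0.6894 4.7078]
AᵀP(A−BK) = [0.0726 0.1605; 0.1605 0.7475]
P' = Q + AᵀP(A−BK) = [6.3226 -0.8395; -0.8395 0.9975]
tr(P') = 7.3201


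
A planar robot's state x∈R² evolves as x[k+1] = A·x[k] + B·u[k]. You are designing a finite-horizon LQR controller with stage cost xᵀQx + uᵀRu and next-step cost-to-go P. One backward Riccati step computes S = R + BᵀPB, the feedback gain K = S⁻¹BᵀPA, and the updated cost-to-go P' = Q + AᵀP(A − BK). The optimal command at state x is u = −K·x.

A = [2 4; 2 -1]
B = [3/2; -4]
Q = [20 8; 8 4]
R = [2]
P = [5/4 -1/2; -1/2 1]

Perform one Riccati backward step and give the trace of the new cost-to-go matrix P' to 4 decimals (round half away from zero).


BᵀP = [3.8750 -4.7500]
S = R + BᵀPB = [2] + [24.8125] = [26.8125]
BᵀPA = [-1.7500 20.2500]
K = S⁻¹·BᵀPA = [-0.0653 0.7552]
A−BK = [2.0979 2.8671; 1.7389 2.0210]
AᵀP(A−BK) = [4.8858 6.3217; 6.3217 9.7063]
P' = Q + AᵀP(A−BK) = [24.8858 14.3217; 14.3217 13.7063]
tr(P') = 38.5921

38.5921


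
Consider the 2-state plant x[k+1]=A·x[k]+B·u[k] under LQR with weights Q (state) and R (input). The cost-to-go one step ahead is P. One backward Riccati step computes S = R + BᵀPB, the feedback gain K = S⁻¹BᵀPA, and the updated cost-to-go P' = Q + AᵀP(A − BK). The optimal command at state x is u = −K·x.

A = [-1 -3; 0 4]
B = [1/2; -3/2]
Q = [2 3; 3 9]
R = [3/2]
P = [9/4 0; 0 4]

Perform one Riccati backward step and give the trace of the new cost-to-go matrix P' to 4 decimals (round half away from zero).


29.6441

BᵀP = [1.1250 -6.0000]
S = R + BᵀPB = [3/2] + [9.5625] = [11.0625]
BᵀPA = [-1.1250 -27.3750]
K = S⁻¹·BᵀPA = [-0.1017 -2.4746]
A−BK = [-0.9492 -1.7627; -0.1525 0.2881]
AᵀP(A−BK) = [2.1356 3.9661; 3.9661 16.5085]
P' = Q + AᵀP(A−BK) = [4.1356 6.9661; 6.9661 25.5085]
tr(P') = 29.6441


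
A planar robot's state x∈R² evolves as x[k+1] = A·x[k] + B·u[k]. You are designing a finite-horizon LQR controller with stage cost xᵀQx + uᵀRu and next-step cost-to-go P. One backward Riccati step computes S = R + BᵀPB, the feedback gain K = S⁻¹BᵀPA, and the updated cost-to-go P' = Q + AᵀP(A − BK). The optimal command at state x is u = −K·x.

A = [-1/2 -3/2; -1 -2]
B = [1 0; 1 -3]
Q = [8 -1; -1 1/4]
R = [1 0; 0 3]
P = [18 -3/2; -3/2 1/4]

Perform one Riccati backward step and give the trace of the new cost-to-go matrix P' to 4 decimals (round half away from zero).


10.5132

BᵀP = [16.5000 -1.2500; 4.5000 -0.7500]
S = R + BᵀPB = [1 0; 0 3] + [15.2500 3.7500; 3.7500 2.2500] = [16.2500 3.7500; 3.7500 5.2500]
BᵀPA = [-7.0000 -22.2500; -1.5000 -5.2500]
K = S⁻¹·BᵀPA = [-0.4368 -1.3632; 0.0263 -0.0263]
A−BK = [-0.0632 -0.1368; -0.4842 -0.7158]
AᵀP(A−BK) = [0.2316 0.6684; 0.6684 2.0316]
P' = Q + AᵀP(A−BK) = [8.2316 -0.3316; -0.3316 2.2816]
tr(P') = 10.5132


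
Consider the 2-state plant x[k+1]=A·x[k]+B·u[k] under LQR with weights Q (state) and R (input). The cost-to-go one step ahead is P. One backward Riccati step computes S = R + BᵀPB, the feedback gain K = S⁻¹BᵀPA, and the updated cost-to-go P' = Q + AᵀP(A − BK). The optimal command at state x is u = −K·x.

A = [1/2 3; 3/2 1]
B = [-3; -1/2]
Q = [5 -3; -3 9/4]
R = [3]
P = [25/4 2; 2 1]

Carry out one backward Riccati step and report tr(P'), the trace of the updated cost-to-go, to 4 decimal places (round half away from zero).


BᵀP = [-19.7500 -6.5000]
S = R + BᵀPB = [3] + [62.5000] = [65.5000]
BᵀPA = [-19.6250 -65.7500]
K = S⁻¹·BᵀPA = [-0.2996 -1.0038]
A−BK = [-0.3989 -0.0115; 1.3502 0.4981]
AᵀP(A−BK) = [0.9325 1.1751; 1.1751 3.2490]
P' = Q + AᵀP(A−BK) = [5.9325 -1.8249; -1.8249 5.4990]
tr(P') = 11.4315

11.4315


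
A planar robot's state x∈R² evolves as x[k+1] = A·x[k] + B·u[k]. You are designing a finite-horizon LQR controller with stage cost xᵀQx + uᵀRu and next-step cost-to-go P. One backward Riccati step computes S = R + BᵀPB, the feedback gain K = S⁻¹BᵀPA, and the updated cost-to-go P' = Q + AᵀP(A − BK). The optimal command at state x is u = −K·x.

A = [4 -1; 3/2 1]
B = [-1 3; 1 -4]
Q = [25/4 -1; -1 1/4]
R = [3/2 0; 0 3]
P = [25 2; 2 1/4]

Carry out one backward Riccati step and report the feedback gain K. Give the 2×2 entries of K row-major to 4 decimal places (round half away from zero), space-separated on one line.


BᵀP = [-23.0000 -1.7500; 67.0000 5.0000]
S = R + BᵀPB = [3/2 0; 0 3] + [21.2500 -62.0000; -62.0000 181.0000] = [22.7500 -62.0000; -62.0000 184.0000]
BᵀPA = [-94.6250 21.2500; 275.5000 -62.0000]
K = S⁻¹·BᵀPA = [-0.9649 0.1930; 1.1721 -0.2719]
A−BK = [-0.4814 0.0088; 7.1535 -0.2807]
AᵀP(A−BK) = [10.3306 -1.4474; -1.4474 0.2895]
P' = Q + AᵀP(A−BK) = [16.5806 -2.4474; -2.4474 0.5395]
tr(P') = 17.1201

-0.9649 0.1930 1.1721 -0.2719


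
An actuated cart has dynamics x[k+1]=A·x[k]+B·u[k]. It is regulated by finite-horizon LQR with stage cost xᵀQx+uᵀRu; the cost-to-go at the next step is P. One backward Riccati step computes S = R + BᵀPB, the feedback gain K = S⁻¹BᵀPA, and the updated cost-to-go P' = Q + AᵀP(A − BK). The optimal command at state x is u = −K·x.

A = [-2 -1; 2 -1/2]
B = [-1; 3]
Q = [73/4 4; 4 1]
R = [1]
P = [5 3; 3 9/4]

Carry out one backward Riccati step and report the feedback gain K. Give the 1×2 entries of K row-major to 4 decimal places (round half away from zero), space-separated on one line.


-0.0606 -0.7121

BᵀP = [4.0000 3.7500]
S = R + BᵀPB = [1] + [7.2500] = [8.2500]
BᵀPA = [-0.5000 -5.8750]
K = S⁻¹·BᵀPA = [-0.0606 -0.7121]
A−BK = [-2.0606 -1.7121; 2.1818 1.6364]
AᵀP(A−BK) = [4.9697 4.3939; 4.3939 4.3788]
P' = Q + AᵀP(A−BK) = [23.2197 8.3939; 8.3939 5.3788]
tr(P') = 28.5985


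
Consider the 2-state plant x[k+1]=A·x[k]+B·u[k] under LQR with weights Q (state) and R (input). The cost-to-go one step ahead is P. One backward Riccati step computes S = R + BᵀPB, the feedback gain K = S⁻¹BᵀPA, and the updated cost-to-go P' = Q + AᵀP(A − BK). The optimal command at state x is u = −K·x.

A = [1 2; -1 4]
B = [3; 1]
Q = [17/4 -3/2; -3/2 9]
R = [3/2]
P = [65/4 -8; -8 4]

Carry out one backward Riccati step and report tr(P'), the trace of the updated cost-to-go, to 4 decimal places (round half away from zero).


14.9066

BᵀP = [40.7500 -20.0000]
S = R + BᵀPB = [3/2] + [102.2500] = [103.7500]
BᵀPA = [60.7500 1.5000]
K = S⁻¹·BᵀPA = [0.5855 0.0145]
A−BK = [-0.7566 1.9566; -1.5855 3.9855]
AᵀP(A−BK) = [0.6783 -0.3783; -0.3783 0.9783]
P' = Q + AᵀP(A−BK) = [4.9283 -1.8783; -1.8783 9.9783]
tr(P') = 14.9066


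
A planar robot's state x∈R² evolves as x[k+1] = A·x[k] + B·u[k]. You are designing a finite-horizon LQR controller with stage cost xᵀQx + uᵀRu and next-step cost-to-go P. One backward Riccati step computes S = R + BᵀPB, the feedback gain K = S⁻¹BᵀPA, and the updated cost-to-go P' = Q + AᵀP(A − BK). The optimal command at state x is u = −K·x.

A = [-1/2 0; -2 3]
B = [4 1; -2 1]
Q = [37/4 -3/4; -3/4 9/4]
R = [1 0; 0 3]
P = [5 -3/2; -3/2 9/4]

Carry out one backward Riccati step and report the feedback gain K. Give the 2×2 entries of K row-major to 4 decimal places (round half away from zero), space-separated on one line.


BᵀP = [23.0000 -10.5000; 3.5000 0.7500]
S = R + BᵀPB = [1 0; 0 3] + [113.0000 12.5000; 12.5000 4.2500] = [114.0000 12.5000; 12.5000 7.2500]
BᵀPA = [9.5000 -31.5000; -3.2500 2.2500]
K = S⁻¹·BᵀPA = [0.1634 -0.3827; -0.7300 0.9702]
A−BK = [-0.4235 0.5606; -0.9433 1.2645]
AᵀP(A−BK) = [3.3256 -4.4614; -4.4614 6.0123]
P' = Q + AᵀP(A−BK) = [12.5756 -5.2114; -5.2114 8.2623]
tr(P') = 20.8379

0.1634 -0.3827 -0.7300 0.9702


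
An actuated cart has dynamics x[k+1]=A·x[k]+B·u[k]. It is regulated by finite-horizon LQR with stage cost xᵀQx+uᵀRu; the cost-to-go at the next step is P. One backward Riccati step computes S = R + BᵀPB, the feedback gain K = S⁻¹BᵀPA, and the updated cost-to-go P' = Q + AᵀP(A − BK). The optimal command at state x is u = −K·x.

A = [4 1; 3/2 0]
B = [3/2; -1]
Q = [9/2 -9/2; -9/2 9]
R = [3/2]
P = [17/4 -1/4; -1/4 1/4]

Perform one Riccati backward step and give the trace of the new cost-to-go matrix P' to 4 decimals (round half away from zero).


25.5026

BᵀP = [6.6250 -0.6250]
S = R + BᵀPB = [3/2] + [10.5625] = [12.0625]
BᵀPA = [25.5625 6.6250]
K = S⁻¹·BᵀPA = [2.1192 0.5492]
A−BK = [0.8212 0.1762; 3.6192 0.5492]
AᵀP(A−BK) = [11.3912 2.5855; 2.5855 0.6114]
P' = Q + AᵀP(A−BK) = [15.8912 -1.9145; -1.9145 9.6114]
tr(P') = 25.5026


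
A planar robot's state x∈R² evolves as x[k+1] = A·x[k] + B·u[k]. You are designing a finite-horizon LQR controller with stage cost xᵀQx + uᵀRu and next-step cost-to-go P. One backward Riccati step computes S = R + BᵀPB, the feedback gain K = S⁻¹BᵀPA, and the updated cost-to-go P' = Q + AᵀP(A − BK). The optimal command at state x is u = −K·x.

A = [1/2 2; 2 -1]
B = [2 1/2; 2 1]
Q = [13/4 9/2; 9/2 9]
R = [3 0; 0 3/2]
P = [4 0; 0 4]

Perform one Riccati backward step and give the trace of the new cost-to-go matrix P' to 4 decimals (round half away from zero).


30.9147

BᵀP = [8.0000 8.0000; 2.0000 4.0000]
S = R + BᵀPB = [3 0; 0 3/2] + [32.0000 12.0000; 12.0000 5.0000] = [35.0000 12.0000; 12.0000 6.5000]
BᵀPA = [20.0000 8.0000; 9.0000 0.0000]
K = S⁻¹·BᵀPA = [0.2635 0.6228; 0.8982 -1.1497]
A−BK = [-0.4760 1.3293; 0.5749 -1.0958]
AᵀP(A−BK) = [3.6467 -6.1078; -6.1078 15.0180]
P' = Q + AᵀP(A−BK) = [6.8967 -1.6078; -1.6078 24.0180]
tr(P') = 30.9147


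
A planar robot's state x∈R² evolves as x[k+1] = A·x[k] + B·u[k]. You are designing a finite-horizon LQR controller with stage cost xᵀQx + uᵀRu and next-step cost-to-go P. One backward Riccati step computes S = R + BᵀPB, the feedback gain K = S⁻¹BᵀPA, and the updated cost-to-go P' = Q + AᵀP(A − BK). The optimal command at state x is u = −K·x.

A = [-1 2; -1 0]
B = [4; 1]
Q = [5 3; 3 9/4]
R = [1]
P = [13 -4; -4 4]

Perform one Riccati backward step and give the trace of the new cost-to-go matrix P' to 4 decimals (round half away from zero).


10.1727

BᵀP = [48.0000 -12.0000]
S = R + BᵀPB = [1] + [180.0000] = [181.0000]
BᵀPA = [-36.0000 96.0000]
K = S⁻¹·BᵀPA = [-0.1989 0.5304]
A−BK = [-0.2044 -0.1215; -0.8011 -0.5304]
AᵀP(A−BK) = [1.8398 1.0939; 1.0939 1.0829]
P' = Q + AᵀP(A−BK) = [6.8398 4.0939; 4.0939 3.3329]
tr(P') = 10.1727


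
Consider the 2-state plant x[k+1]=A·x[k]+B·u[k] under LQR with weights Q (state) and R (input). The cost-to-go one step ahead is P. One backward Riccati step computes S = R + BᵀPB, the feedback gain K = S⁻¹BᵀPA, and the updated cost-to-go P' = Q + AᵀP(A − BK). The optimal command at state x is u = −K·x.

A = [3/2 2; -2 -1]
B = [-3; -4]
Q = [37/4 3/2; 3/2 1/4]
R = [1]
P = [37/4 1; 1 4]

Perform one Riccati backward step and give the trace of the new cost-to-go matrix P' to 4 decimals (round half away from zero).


65.2783

BᵀP = [-31.7500 -19.0000]
S = R + BᵀPB = [1] + [171.2500] = [172.2500]
BᵀPA = [-9.6250 -44.5000]
K = S⁻¹·BᵀPA = [-0.0559 -0.2583]
A−BK = [1.3324 1.2250; -2.2235 -2.0334]
AᵀP(A−BK) = [30.2747 27.7634; 27.7634 25.5036]
P' = Q + AᵀP(A−BK) = [39.5247 29.2634; 29.2634 25.7536]
tr(P') = 65.2783


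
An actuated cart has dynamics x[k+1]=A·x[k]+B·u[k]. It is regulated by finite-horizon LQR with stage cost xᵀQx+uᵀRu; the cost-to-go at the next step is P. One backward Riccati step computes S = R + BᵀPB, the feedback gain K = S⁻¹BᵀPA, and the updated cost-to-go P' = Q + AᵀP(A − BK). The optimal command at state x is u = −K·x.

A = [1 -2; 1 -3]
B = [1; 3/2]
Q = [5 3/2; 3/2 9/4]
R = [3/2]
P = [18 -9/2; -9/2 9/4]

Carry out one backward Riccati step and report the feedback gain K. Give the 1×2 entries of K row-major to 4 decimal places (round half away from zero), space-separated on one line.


BᵀP = [11.2500 -1.1250]
S = R + BᵀPB = [3/2] + [9.5625] = [11.0625]
BᵀPA = [10.1250 -19.1250]
K = S⁻¹·BᵀPA = [0.9153 -1.7288]
A−BK = [0.0847 -0.2712; -0.3729 -0.4068]
AᵀP(A−BK) = [1.9831 -2.7458; -2.7458 5.1864]
P' = Q + AᵀP(A−BK) = [6.9831 -1.2458; -1.2458 7.4364]
tr(P') = 14.4195

0.9153 -1.7288


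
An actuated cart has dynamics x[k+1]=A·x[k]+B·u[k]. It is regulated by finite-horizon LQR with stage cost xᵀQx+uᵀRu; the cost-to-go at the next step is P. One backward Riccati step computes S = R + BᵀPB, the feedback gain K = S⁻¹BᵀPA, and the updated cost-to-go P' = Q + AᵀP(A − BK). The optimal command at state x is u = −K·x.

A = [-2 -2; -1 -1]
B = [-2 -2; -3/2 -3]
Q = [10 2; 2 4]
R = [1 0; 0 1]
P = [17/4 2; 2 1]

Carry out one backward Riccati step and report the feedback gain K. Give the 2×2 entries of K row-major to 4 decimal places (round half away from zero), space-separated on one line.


BᵀP = [-11.5000 -5.5000; -14.5000 -7.0000]
S = R + BᵀPB = [1 0; 0 1] + [31.2500 39.5000; 39.5000 50.0000] = [32.2500 39.5000; 39.5000 51.0000]
BᵀPA = [28.5000 28.5000; 36.0000 36.0000]
K = S⁻¹·BᵀPA = [0.3728 0.3728; 0.4172 0.4172]
A−BK = [-0.4201 -0.4201; 0.8107 0.8107]
AᵀP(A−BK) = [0.3580 0.3580; 0.3580 0.3580]
P' = Q + AᵀP(A−BK) = [10.3580 2.3580; 2.3580 4.3580]
tr(P') = 14.7160

0.3728 0.3728 0.4172 0.4172


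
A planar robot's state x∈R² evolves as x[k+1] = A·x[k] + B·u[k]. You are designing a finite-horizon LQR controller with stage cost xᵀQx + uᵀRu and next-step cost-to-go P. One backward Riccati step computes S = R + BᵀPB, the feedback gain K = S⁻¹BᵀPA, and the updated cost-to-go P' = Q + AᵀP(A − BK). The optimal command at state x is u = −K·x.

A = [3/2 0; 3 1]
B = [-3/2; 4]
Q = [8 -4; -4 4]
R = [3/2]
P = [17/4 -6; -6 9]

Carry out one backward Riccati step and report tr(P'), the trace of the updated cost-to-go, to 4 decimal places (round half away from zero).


BᵀP = [-30.3750 45.0000]
S = R + BᵀPB = [3/2] + [225.5625] = [227.0625]
BᵀPA = [89.4375 45.0000]
K = S⁻¹·BᵀPA = [0.3939 0.1982]
A−BK = [2.0908 0.2973; 1.4244 0.2073]
AᵀP(A−BK) = [1.3340 0.2750; 0.2750 0.0818]
P' = Q + AᵀP(A−BK) = [9.3340 -3.7250; -3.7250 4.0818]
tr(P') = 13.4158

13.4158


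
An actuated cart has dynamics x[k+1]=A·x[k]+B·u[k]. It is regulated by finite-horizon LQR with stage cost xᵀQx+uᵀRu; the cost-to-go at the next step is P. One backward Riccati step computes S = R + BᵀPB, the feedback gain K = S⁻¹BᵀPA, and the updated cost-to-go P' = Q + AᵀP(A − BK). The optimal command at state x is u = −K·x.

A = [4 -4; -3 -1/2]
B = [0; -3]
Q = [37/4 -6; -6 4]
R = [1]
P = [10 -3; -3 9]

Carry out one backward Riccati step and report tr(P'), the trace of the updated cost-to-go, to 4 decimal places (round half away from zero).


BᵀP = [9.0000 -27.0000]
S = R + BᵀPB = [1] + [81.0000] = [82.0000]
BᵀPA = [117.0000 -22.5000]
K = S⁻¹·BᵀPA = [1.4268 -0.2744]
A−BK = [4.0000 -4.0000; 1.2805 -1.3232]
AᵀP(A−BK) = [146.0610 -144.3963; -144.3963 144.0762]
P' = Q + AᵀP(A−BK) = [155.3110 -150.3963; -150.3963 148.0762]
tr(P') = 303.3872

303.3872


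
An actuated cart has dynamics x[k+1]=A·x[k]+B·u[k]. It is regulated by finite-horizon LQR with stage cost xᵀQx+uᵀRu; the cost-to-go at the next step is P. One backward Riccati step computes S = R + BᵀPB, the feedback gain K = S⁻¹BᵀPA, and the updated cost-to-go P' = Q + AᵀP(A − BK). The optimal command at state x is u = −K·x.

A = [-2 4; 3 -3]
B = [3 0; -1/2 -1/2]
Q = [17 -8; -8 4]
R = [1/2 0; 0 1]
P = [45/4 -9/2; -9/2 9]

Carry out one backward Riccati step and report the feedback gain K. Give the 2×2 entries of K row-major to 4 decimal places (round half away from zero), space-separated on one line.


-0.8226 1.4657 -3.2605 2.8641

BᵀP = [36.0000 -18.0000; 2.2500 -4.5000]
S = R + BᵀPB = [1/2 0; 0 1] + [117.0000 9.0000; 9.0000 2.2500] = [117.5000 9.0000; 9.0000 3.2500]
BᵀPA = [-126.0000 198.0000; -18.0000 22.5000]
K = S⁻¹·BᵀPA = [-0.8226 1.4657; -3.2605 2.8641]
A−BK = [0.4678 -0.3972; 0.9585 -0.8351]
AᵀP(A−BK) = [17.6635 -15.7640; -15.7640 14.3432]
P' = Q + AᵀP(A−BK) = [34.6635 -23.7640; -23.7640 18.3432]
tr(P') = 53.0066


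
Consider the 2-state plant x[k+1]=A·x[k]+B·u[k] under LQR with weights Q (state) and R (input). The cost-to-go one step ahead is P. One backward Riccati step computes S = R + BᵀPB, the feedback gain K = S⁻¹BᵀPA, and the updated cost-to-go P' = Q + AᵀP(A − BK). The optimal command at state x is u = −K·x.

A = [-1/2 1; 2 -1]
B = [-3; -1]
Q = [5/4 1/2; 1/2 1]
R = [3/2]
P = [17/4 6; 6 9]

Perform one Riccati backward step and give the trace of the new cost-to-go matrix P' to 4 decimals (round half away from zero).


4.2622

BᵀP = [-18.7500 -27.0000]
S = R + BᵀPB = [3/2] + [83.2500] = [84.7500]
BᵀPA = [-44.6250 8.2500]
K = S⁻¹·BᵀPA = [-0.5265 0.0973]
A−BK = [-2.0796 1.2920; 1.4735 -0.9027]
AᵀP(A−BK) = [1.5653 -0.7810; -0.7810 0.4469]
P' = Q + AᵀP(A−BK) = [2.8153 -0.2810; -0.2810 1.4469]
tr(P') = 4.2622
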